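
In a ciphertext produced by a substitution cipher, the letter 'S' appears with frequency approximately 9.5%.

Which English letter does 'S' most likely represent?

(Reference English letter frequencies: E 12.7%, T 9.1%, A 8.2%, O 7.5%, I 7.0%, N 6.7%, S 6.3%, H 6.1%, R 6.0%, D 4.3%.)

Step 1: The observed frequency is 9.5%.
Step 2: Compare with English frequencies:
  E: 12.7% (difference: 3.2%)
  T: 9.1% (difference: 0.4%) <-- closest
  A: 8.2% (difference: 1.3%)
  O: 7.5% (difference: 2.0%)
  I: 7.0% (difference: 2.5%)
  N: 6.7% (difference: 2.8%)
  S: 6.3% (difference: 3.2%)
  H: 6.1% (difference: 3.4%)
  R: 6.0% (difference: 3.5%)
  D: 4.3% (difference: 5.2%)
Step 3: 'S' most likely represents 'T' (frequency 9.1%).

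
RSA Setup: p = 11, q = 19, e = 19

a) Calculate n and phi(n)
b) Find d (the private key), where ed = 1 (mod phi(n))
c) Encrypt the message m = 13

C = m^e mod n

Step 1: n = 11 * 19 = 209.
Step 2: phi(n) = (11-1)(19-1) = 10 * 18 = 180.
Step 3: Find d = 19^(-1) mod 180 = 19.
  Verify: 19 * 19 = 361 = 1 (mod 180).
Step 4: C = 13^19 mod 209 = 127.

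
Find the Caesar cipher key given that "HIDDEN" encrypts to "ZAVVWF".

Step 1: Compare first letters: H (position 7) -> Z (position 25).
Step 2: Shift = (25 - 7) mod 26 = 18.
The shift value is 18.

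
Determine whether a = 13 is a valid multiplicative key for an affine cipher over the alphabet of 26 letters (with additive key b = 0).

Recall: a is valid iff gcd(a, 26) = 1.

Step 1: Compute gcd(13, 26).
Step 2: gcd(13, 26) = 13.
Since gcd = 13 != 1, 13 shares a common factor with 26, so it cannot be used.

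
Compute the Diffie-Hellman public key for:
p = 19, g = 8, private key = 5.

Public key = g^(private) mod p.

Step 1: A = g^a mod p = 8^5 mod 19.
  8^1 mod 19 = 8
  8^2 mod 19 = (8 * 8) mod 19 = 7
  8^3 mod 19 = (7 * 8) mod 19 = 18
  8^4 mod 19 = (18 * 8) mod 19 = 11
  8^5 mod 19 = (11 * 8) mod 19 = 12
Result: A = 12.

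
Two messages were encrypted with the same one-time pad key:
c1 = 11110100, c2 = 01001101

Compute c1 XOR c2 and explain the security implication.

Step 1: c1 XOR c2 = (m1 XOR k) XOR (m2 XOR k).
Step 2: By XOR associativity/commutativity: = m1 XOR m2 XOR k XOR k = m1 XOR m2.
Step 3: 11110100 XOR 01001101 = 10111001 = 185.
Step 4: The key cancels out! An attacker learns m1 XOR m2 = 185, revealing the relationship between plaintexts.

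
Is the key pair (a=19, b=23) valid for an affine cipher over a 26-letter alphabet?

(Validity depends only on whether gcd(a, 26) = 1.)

Step 1: Compute gcd(19, 26).
Step 2: gcd(19, 26) = 1.
Since gcd = 1, 19 is coprime with 26, so it is a valid key.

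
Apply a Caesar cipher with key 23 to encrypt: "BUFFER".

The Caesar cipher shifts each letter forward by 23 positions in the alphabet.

Step 1: For each letter, shift forward by 23 positions (mod 26).
  B (position 1) -> position (1+23) mod 26 = 24 -> Y
  U (position 20) -> position (20+23) mod 26 = 17 -> R
  F (position 5) -> position (5+23) mod 26 = 2 -> C
  F (position 5) -> position (5+23) mod 26 = 2 -> C
  E (position 4) -> position (4+23) mod 26 = 1 -> B
  R (position 17) -> position (17+23) mod 26 = 14 -> O
Result: YRCCBO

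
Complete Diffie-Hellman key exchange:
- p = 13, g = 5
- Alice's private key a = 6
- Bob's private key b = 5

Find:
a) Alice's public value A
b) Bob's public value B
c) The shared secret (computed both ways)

Step 1: A = g^a mod p = 5^6 mod 13 = 12.
Step 2: B = g^b mod p = 5^5 mod 13 = 5.
Step 3: Alice computes s = B^a mod p = 5^6 mod 13 = 12.
Step 4: Bob computes s = A^b mod p = 12^5 mod 13 = 12.
Both sides agree: shared secret = 12.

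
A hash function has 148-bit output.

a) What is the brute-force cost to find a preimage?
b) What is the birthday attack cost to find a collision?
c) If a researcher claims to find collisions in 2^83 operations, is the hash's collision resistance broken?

Step 1: Preimage resistance requires brute-force of 2^148 operations.
Step 2: Collision resistance (birthday bound) = 2^(148/2) = 2^74.
Step 3: The claimed attack costs 2^83 operations.
Step 4: Since 2^83 >= 2^74, the claimed attack is no faster than the generic birthday attack, so this does not break collision resistance.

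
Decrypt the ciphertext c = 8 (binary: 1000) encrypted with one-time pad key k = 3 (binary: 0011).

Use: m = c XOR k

Step 1: XOR ciphertext with key:
  Ciphertext: 1000
  Key:        0011
  XOR:        1011
Step 2: Plaintext = 1011 = 11 in decimal.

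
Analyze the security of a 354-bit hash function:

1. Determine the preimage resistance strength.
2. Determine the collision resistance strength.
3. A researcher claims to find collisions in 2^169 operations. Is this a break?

Step 1: Preimage resistance requires brute-force of 2^354 operations.
Step 2: Collision resistance (birthday bound) = 2^(354/2) = 2^177.
Step 3: The claimed attack costs 2^169 operations.
Step 4: Since 2^169 < 2^177, the claimed attack beats the generic birthday bound, so collision resistance is broken.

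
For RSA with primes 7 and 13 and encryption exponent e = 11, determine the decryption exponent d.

Step 1: n = 7 * 13 = 91.
Step 2: phi(n) = 6 * 12 = 72.
Step 3: Find d such that 11 * d = 1 (mod 72).
Step 4: d = 11^(-1) mod 72 = 59.
Verification: 11 * 59 = 649 = 9 * 72 + 1.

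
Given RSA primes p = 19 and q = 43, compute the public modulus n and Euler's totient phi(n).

Step 1: n = p * q = 19 * 43 = 817.
Step 2: phi(n) = (p-1)(q-1) = 18 * 42 = 756.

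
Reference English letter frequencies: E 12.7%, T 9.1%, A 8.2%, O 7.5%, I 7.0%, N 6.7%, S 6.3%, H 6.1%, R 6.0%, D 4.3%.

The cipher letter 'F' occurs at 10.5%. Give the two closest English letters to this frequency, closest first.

Step 1: Observed frequency of 'F' is 10.5%.
Step 2: Compute distances to each reference frequency and sort:
  T (9.1%): difference = 1.4% <-- BEST
  E (12.7%): difference = 2.2% <-- RUNNER-UP
  A (8.2%): difference = 2.3%
  O (7.5%): difference = 3.0%
  I (7.0%): difference = 3.5%
Step 3: Most likely is 'T' (9.1%, diff 1.4%); second most likely is 'E' (12.7%, diff 2.2%).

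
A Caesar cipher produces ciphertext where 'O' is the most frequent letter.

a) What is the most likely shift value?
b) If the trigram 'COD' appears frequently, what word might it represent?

Step 1: In English, 'E' is the most frequent letter (12.7%).
Step 2: The most frequent ciphertext letter is 'O' (position 14).
Step 3: Shift = (14 - 4) mod 26 = 10.
Step 4: Decrypt 'COD' by shifting back 10:
  C -> S
  O -> E
  D -> T
Step 5: 'COD' decrypts to 'SET'.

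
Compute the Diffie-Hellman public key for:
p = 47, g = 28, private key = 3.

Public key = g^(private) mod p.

Step 1: A = g^a mod p = 28^3 mod 47.
  28^1 mod 47 = 28
  28^2 mod 47 = (28 * 28) mod 47 = 32
  28^3 mod 47 = (32 * 28) mod 47 = 3
Result: A = 3.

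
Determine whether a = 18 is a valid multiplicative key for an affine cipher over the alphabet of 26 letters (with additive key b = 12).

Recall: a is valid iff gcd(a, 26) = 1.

Step 1: Compute gcd(18, 26).
Step 2: gcd(18, 26) = 2.
Since gcd = 2 != 1, 18 shares a common factor with 26, so it cannot be used.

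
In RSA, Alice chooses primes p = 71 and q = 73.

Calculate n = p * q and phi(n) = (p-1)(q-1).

Step 1: n = p * q = 71 * 73 = 5183.
Step 2: phi(n) = (p-1)(q-1) = 70 * 72 = 5040.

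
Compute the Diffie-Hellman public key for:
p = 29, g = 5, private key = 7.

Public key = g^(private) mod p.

Step 1: A = g^a mod p = 5^7 mod 29.
  5^1 mod 29 = 5
  5^2 mod 29 = (5 * 5) mod 29 = 25
  5^3 mod 29 = (25 * 5) mod 29 = 9
  5^4 mod 29 = (9 * 5) mod 29 = 16
  5^5 mod 29 = (16 * 5) mod 29 = 22
  5^6 mod 29 = (22 * 5) mod 29 = 23
  5^7 mod 29 = (23 * 5) mod 29 = 28
Result: A = 28.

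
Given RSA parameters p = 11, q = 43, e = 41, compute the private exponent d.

Step 1: n = 11 * 43 = 473.
Step 2: phi(n) = 10 * 42 = 420.
Step 3: Find d such that 41 * d = 1 (mod 420).
Step 4: d = 41^(-1) mod 420 = 41.
Verification: 41 * 41 = 1681 = 4 * 420 + 1.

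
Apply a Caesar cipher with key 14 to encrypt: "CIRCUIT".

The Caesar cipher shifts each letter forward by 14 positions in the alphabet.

Step 1: For each letter, shift forward by 14 positions (mod 26).
  C (position 2) -> position (2+14) mod 26 = 16 -> Q
  I (position 8) -> position (8+14) mod 26 = 22 -> W
  R (position 17) -> position (17+14) mod 26 = 5 -> F
  C (position 2) -> position (2+14) mod 26 = 16 -> Q
  U (position 20) -> position (20+14) mod 26 = 8 -> I
  I (position 8) -> position (8+14) mod 26 = 22 -> W
  T (position 19) -> position (19+14) mod 26 = 7 -> H
Result: QWFQIWH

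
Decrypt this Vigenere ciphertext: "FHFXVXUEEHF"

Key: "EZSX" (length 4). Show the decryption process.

Step 1: Key 'EZSX' has length 4. Extended key: EZSXEZSXEZS
Step 2: Decrypt each position:
  F(5) - E(4) = 1 = B
  H(7) - Z(25) = 8 = I
  F(5) - S(18) = 13 = N
  X(23) - X(23) = 0 = A
  V(21) - E(4) = 17 = R
  X(23) - Z(25) = 24 = Y
  U(20) - S(18) = 2 = C
  E(4) - X(23) = 7 = H
  E(4) - E(4) = 0 = A
  H(7) - Z(25) = 8 = I
  F(5) - S(18) = 13 = N
Plaintext: BINARYCHAIN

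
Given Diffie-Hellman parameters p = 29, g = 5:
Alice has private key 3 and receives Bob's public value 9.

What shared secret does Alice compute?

Step 1: s = B^a mod p = 9^3 mod 29.
  9^1 mod 29 = 9
  9^2 mod 29 = (9 * 9) mod 29 = 23
  9^3 mod 29 = (23 * 9) mod 29 = 4
Result: shared secret = 4.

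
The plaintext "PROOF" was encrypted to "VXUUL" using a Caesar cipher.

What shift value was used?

Step 1: Compare first letters: P (position 15) -> V (position 21).
Step 2: Shift = (21 - 15) mod 26 = 6.
The shift value is 6.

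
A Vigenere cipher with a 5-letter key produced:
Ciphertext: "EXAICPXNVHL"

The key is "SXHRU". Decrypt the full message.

Step 1: Key 'SXHRU' has length 5. Extended key: SXHRUSXHRUS
Step 2: Decrypt each position:
  E(4) - S(18) = 12 = M
  X(23) - X(23) = 0 = A
  A(0) - H(7) = 19 = T
  I(8) - R(17) = 17 = R
  C(2) - U(20) = 8 = I
  P(15) - S(18) = 23 = X
  X(23) - X(23) = 0 = A
  N(13) - H(7) = 6 = G
  V(21) - R(17) = 4 = E
  H(7) - U(20) = 13 = N
  L(11) - S(18) = 19 = T
Plaintext: MATRIXAGENT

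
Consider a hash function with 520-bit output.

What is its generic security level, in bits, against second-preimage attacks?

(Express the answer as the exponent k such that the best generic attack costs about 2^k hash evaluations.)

Step 1: The hash has a 520-bit output.
Step 2: Second-preimage resistance means: given a specific input x, it should be infeasible to find a different y with h(y) = h(x).
With a 520-bit output, a generic search for a second preimage costs about 2^520 evaluations (each trial matches the fixed target with probability 2^-520).
Step 3: Security level = 520 bits.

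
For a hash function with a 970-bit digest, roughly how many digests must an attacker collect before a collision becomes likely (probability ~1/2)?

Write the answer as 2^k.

Step 1: The birthday paradox gives collision probability ~50% after sqrt(2^n) = 2^(n/2) hashes.
Step 2: For 970-bit output: 2^(970/2) = 2^485.
Step 3: Approximately 2^485 hash computations needed.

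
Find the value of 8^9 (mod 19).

Step 1: Compute 8^9 mod 19 step by step, reducing modulo 19 at each step.
  8^1 mod 19 = 8
  8^2 mod 19 = (8 * 8) mod 19 = 7
  8^3 mod 19 = (7 * 8) mod 19 = 18
  8^4 mod 19 = (18 * 8) mod 19 = 11
  8^5 mod 19 = (11 * 8) mod 19 = 12
  8^6 mod 19 = (12 * 8) mod 19 = 1
  8^7 mod 19 = (1 * 8) mod 19 = 8
  8^8 mod 19 = (8 * 8) mod 19 = 7
  8^9 mod 19 = (7 * 8) mod 19 = 18
Step 2: Result = 18.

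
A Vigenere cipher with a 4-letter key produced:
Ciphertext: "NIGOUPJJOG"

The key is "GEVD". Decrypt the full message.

Step 1: Key 'GEVD' has length 4. Extended key: GEVDGEVDGE
Step 2: Decrypt each position:
  N(13) - G(6) = 7 = H
  I(8) - E(4) = 4 = E
  G(6) - V(21) = 11 = L
  O(14) - D(3) = 11 = L
  U(20) - G(6) = 14 = O
  P(15) - E(4) = 11 = L
  J(9) - V(21) = 14 = O
  J(9) - D(3) = 6 = G
  O(14) - G(6) = 8 = I
  G(6) - E(4) = 2 = C
Plaintext: HELLOLOGIC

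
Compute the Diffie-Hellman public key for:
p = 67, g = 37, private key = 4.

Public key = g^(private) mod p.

Step 1: A = g^a mod p = 37^4 mod 67.
  37^1 mod 67 = 37
  37^2 mod 67 = (37 * 37) mod 67 = 29
  37^3 mod 67 = (29 * 37) mod 67 = 1
  37^4 mod 67 = (1 * 37) mod 67 = 37
Result: A = 37.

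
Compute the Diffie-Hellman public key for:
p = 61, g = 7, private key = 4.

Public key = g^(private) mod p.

Step 1: A = g^a mod p = 7^4 mod 61.
  7^1 mod 61 = 7
  7^2 mod 61 = (7 * 7) mod 61 = 49
  7^3 mod 61 = (49 * 7) mod 61 = 38
  7^4 mod 61 = (38 * 7) mod 61 = 22
Result: A = 22.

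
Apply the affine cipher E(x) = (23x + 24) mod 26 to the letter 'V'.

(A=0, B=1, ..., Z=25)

Step 1: Convert 'V' to number: x = 21.
Step 2: E(21) = (23 * 21 + 24) mod 26 = 507 mod 26 = 13.
Step 3: Convert 13 back to letter: N.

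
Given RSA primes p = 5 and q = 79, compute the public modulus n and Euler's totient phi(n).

Step 1: n = p * q = 5 * 79 = 395.
Step 2: phi(n) = (p-1)(q-1) = 4 * 78 = 312.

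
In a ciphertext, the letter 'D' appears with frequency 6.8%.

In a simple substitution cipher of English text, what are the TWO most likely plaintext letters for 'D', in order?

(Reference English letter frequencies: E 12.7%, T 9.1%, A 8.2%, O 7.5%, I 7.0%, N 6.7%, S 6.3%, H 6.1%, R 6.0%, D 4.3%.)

Step 1: Observed frequency of 'D' is 6.8%.
Step 2: Compute distances to each reference frequency and sort:
  N (6.7%): difference = 0.1% <-- BEST
  I (7.0%): difference = 0.2% <-- RUNNER-UP
  S (6.3%): difference = 0.5%
  O (7.5%): difference = 0.7%
  H (6.1%): difference = 0.7%
Step 3: Most likely is 'N' (6.7%, diff 0.1%); second most likely is 'I' (7.0%, diff 0.2%).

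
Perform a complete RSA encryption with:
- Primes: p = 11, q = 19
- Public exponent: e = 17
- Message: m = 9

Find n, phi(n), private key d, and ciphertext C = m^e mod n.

Step 1: n = 11 * 19 = 209.
Step 2: phi(n) = (11-1)(19-1) = 10 * 18 = 180.
Step 3: Find d = 17^(-1) mod 180 = 53.
  Verify: 17 * 53 = 901 = 1 (mod 180).
Step 4: C = 9^17 mod 209 = 169.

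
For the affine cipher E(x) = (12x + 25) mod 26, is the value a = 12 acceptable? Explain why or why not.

Step 1: Compute gcd(12, 26).
Step 2: gcd(12, 26) = 2.
Since gcd = 2 != 1, 12 shares a common factor with 26, so it cannot be used.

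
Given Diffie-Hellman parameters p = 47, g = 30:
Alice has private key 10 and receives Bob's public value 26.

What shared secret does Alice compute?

Step 1: s = B^a mod p = 26^10 mod 47.
  26^1 mod 47 = 26
  26^2 mod 47 = (26 * 26) mod 47 = 18
  26^3 mod 47 = (18 * 26) mod 47 = 45
  26^4 mod 47 = (45 * 26) mod 47 = 42
  26^5 mod 47 = (42 * 26) mod 47 = 11
  26^6 mod 47 = (11 * 26) mod 47 = 4
  26^7 mod 47 = (4 * 26) mod 47 = 10
  26^8 mod 47 = (10 * 26) mod 47 = 25
  26^9 mod 47 = (25 * 26) mod 47 = 39
  26^10 mod 47 = (39 * 26) mod 47 = 27
Result: shared secret = 27.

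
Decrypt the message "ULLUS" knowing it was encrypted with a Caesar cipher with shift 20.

Step 1: Reverse the shift by subtracting 20 from each letter position.
  U (position 20) -> position (20-20) mod 26 = 0 -> A
  L (position 11) -> position (11-20) mod 26 = 17 -> R
  L (position 11) -> position (11-20) mod 26 = 17 -> R
  U (position 20) -> position (20-20) mod 26 = 0 -> A
  S (position 18) -> position (18-20) mod 26 = 24 -> Y
Decrypted message: ARRAY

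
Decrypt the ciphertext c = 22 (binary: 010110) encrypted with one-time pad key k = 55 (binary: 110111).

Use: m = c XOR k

Step 1: XOR ciphertext with key:
  Ciphertext: 010110
  Key:        110111
  XOR:        100001
Step 2: Plaintext = 100001 = 33 in decimal.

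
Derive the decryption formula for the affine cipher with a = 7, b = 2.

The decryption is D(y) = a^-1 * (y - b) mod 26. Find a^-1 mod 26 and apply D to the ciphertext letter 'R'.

Step 1: Find a^-1, the modular inverse of 7 mod 26.
Step 2: We need 7 * a^-1 = 1 (mod 26).
Step 3: 7 * 15 = 105 = 4 * 26 + 1, so a^-1 = 15.
Step 4: D(y) = 15(y - 2) mod 26.
Step 5: Apply to 'R' (y = 17): D(17) = 15 * (17 - 2) mod 26 = 15 * 15 mod 26 = 17 -> 'R'.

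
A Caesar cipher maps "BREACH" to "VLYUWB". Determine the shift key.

Step 1: Compare first letters: B (position 1) -> V (position 21).
Step 2: Shift = (21 - 1) mod 26 = 20.
The shift value is 20.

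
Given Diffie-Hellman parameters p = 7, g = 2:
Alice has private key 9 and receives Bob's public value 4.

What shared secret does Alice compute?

Step 1: s = B^a mod p = 4^9 mod 7.
  4^1 mod 7 = 4
  4^2 mod 7 = (4 * 4) mod 7 = 2
  4^3 mod 7 = (2 * 4) mod 7 = 1
  4^4 mod 7 = (1 * 4) mod 7 = 4
  4^5 mod 7 = (4 * 4) mod 7 = 2
  4^6 mod 7 = (2 * 4) mod 7 = 1
  4^7 mod 7 = (1 * 4) mod 7 = 4
  4^8 mod 7 = (4 * 4) mod 7 = 2
  4^9 mod 7 = (2 * 4) mod 7 = 1
Result: shared secret = 1.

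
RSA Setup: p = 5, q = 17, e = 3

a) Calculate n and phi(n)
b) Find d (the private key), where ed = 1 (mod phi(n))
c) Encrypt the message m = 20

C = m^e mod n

Step 1: n = 5 * 17 = 85.
Step 2: phi(n) = (5-1)(17-1) = 4 * 16 = 64.
Step 3: Find d = 3^(-1) mod 64 = 43.
  Verify: 3 * 43 = 129 = 1 (mod 64).
Step 4: C = 20^3 mod 85 = 10.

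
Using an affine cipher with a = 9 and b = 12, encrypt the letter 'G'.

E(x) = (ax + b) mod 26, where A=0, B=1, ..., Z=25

Step 1: Convert 'G' to number: x = 6.
Step 2: E(6) = (9 * 6 + 12) mod 26 = 66 mod 26 = 14.
Step 3: Convert 14 back to letter: O.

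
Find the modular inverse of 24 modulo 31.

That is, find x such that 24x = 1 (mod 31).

Step 1: We need x such that 24 * x = 1 (mod 31).
Step 2: Using the extended Euclidean algorithm or trial:
  24 * 22 = 528 = 17 * 31 + 1.
Step 3: Since 528 mod 31 = 1, the inverse is x = 22.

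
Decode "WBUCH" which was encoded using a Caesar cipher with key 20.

Step 1: Reverse the shift by subtracting 20 from each letter position.
  W (position 22) -> position (22-20) mod 26 = 2 -> C
  B (position 1) -> position (1-20) mod 26 = 7 -> H
  U (position 20) -> position (20-20) mod 26 = 0 -> A
  C (position 2) -> position (2-20) mod 26 = 8 -> I
  H (position 7) -> position (7-20) mod 26 = 13 -> N
Decrypted message: CHAIN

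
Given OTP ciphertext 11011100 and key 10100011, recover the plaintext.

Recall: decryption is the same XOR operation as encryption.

Step 1: XOR ciphertext with key:
  Ciphertext: 11011100
  Key:        10100011
  XOR:        01111111
Step 2: Plaintext = 01111111 = 127 in decimal.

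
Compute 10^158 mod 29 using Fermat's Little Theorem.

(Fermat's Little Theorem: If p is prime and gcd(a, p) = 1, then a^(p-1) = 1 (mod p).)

Step 1: Since 29 is prime, by Fermat's Little Theorem: 10^28 = 1 (mod 29).
Step 2: Reduce exponent: 158 mod 28 = 18.
Step 3: So 10^158 = 10^18 (mod 29).
Step 4: 10^18 mod 29 = 5.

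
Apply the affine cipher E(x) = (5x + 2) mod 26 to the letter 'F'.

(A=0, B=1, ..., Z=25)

Step 1: Convert 'F' to number: x = 5.
Step 2: E(5) = (5 * 5 + 2) mod 26 = 27 mod 26 = 1.
Step 3: Convert 1 back to letter: B.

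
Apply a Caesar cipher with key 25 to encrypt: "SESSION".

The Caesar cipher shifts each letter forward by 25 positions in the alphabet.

Step 1: For each letter, shift forward by 25 positions (mod 26).
  S (position 18) -> position (18+25) mod 26 = 17 -> R
  E (position 4) -> position (4+25) mod 26 = 3 -> D
  S (position 18) -> position (18+25) mod 26 = 17 -> R
  S (position 18) -> position (18+25) mod 26 = 17 -> R
  I (position 8) -> position (8+25) mod 26 = 7 -> H
  O (position 14) -> position (14+25) mod 26 = 13 -> N
  N (position 13) -> position (13+25) mod 26 = 12 -> M
Result: RDRRHNM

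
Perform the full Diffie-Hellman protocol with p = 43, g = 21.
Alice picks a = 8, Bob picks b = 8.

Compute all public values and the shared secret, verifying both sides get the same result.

Step 1: A = g^a mod p = 21^8 mod 43 = 21.
Step 2: B = g^b mod p = 21^8 mod 43 = 21.
Step 3: Alice computes s = B^a mod p = 21^8 mod 43 = 21.
Step 4: Bob computes s = A^b mod p = 21^8 mod 43 = 21.
Both sides agree: shared secret = 21.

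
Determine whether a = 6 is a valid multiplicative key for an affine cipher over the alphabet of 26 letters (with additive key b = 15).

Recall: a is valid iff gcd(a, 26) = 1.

Step 1: Compute gcd(6, 26).
Step 2: gcd(6, 26) = 2.
Since gcd = 2 != 1, 6 shares a common factor with 26, so it cannot be used.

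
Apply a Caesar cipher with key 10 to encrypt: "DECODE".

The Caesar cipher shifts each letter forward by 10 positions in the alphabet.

Step 1: For each letter, shift forward by 10 positions (mod 26).
  D (position 3) -> position (3+10) mod 26 = 13 -> N
  E (position 4) -> position (4+10) mod 26 = 14 -> O
  C (position 2) -> position (2+10) mod 26 = 12 -> M
  O (position 14) -> position (14+10) mod 26 = 24 -> Y
  D (position 3) -> position (3+10) mod 26 = 13 -> N
  E (position 4) -> position (4+10) mod 26 = 14 -> O
Result: NOMYNO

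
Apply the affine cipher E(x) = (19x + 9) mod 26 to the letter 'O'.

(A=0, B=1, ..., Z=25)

Step 1: Convert 'O' to number: x = 14.
Step 2: E(14) = (19 * 14 + 9) mod 26 = 275 mod 26 = 15.
Step 3: Convert 15 back to letter: P.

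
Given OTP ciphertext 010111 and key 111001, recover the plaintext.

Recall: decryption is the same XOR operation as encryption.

Step 1: XOR ciphertext with key:
  Ciphertext: 010111
  Key:        111001
  XOR:        101110
Step 2: Plaintext = 101110 = 46 in decimal.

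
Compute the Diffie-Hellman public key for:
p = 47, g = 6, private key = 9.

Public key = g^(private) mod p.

Step 1: A = g^a mod p = 6^9 mod 47.
  6^1 mod 47 = 6
  6^2 mod 47 = (6 * 6) mod 47 = 36
  6^3 mod 47 = (36 * 6) mod 47 = 28
  6^4 mod 47 = (28 * 6) mod 47 = 27
  6^5 mod 47 = (27 * 6) mod 47 = 21
  6^6 mod 47 = (21 * 6) mod 47 = 32
  6^7 mod 47 = (32 * 6) mod 47 = 4
  6^8 mod 47 = (4 * 6) mod 47 = 24
  6^9 mod 47 = (24 * 6) mod 47 = 3
Result: A = 3.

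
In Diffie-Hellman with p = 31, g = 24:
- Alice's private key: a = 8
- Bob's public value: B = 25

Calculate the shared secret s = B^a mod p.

Step 1: s = B^a mod p = 25^8 mod 31.
  25^1 mod 31 = 25
  25^2 mod 31 = (25 * 25) mod 31 = 5
  25^3 mod 31 = (5 * 25) mod 31 = 1
  25^4 mod 31 = (1 * 25) mod 31 = 25
  25^5 mod 31 = (25 * 25) mod 31 = 5
  25^6 mod 31 = (5 * 25) mod 31 = 1
  25^7 mod 31 = (1 * 25) mod 31 = 25
  25^8 mod 31 = (25 * 25) mod 31 = 5
Result: shared secret = 5.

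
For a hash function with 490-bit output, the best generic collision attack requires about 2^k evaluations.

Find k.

Step 1: The hash has a 490-bit output.
Step 2: Collision resistance means it should be infeasible to find any x != y with h(x) = h(y).
By the birthday bound, a generic collision search succeeds after about sqrt(2^490) = 2^(490/2) = 2^245 evaluations.
Step 3: Security level = 245 bits.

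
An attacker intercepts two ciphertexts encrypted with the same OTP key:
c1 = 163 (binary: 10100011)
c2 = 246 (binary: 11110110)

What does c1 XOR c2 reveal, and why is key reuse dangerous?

Step 1: c1 XOR c2 = (m1 XOR k) XOR (m2 XOR k).
Step 2: By XOR associativity/commutativity: = m1 XOR m2 XOR k XOR k = m1 XOR m2.
Step 3: 10100011 XOR 11110110 = 01010101 = 85.
Step 4: The key cancels out! An attacker learns m1 XOR m2 = 85, revealing the relationship between plaintexts.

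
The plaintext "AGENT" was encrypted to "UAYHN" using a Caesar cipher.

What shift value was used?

Step 1: Compare first letters: A (position 0) -> U (position 20).
Step 2: Shift = (20 - 0) mod 26 = 20.
The shift value is 20.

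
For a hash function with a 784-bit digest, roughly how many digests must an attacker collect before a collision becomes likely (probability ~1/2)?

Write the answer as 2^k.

Step 1: The birthday paradox gives collision probability ~50% after sqrt(2^n) = 2^(n/2) hashes.
Step 2: For 784-bit output: 2^(784/2) = 2^392.
Step 3: Approximately 2^392 hash computations needed.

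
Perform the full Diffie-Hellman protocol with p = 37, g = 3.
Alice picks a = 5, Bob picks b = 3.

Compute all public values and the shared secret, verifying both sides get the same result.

Step 1: A = g^a mod p = 3^5 mod 37 = 21.
Step 2: B = g^b mod p = 3^3 mod 37 = 27.
Step 3: Alice computes s = B^a mod p = 27^5 mod 37 = 11.
Step 4: Bob computes s = A^b mod p = 21^3 mod 37 = 11.
Both sides agree: shared secret = 11.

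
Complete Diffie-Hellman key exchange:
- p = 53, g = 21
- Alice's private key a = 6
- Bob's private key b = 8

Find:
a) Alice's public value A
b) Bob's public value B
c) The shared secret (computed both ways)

Step 1: A = g^a mod p = 21^6 mod 53 = 37.
Step 2: B = g^b mod p = 21^8 mod 53 = 46.
Step 3: Alice computes s = B^a mod p = 46^6 mod 53 = 42.
Step 4: Bob computes s = A^b mod p = 37^8 mod 53 = 42.
Both sides agree: shared secret = 42.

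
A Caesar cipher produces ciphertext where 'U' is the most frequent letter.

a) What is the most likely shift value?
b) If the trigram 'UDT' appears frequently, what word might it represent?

Step 1: In English, 'E' is the most frequent letter (12.7%).
Step 2: The most frequent ciphertext letter is 'U' (position 20).
Step 3: Shift = (20 - 4) mod 26 = 16.
Step 4: Decrypt 'UDT' by shifting back 16:
  U -> E
  D -> N
  T -> D
Step 5: 'UDT' decrypts to 'END'.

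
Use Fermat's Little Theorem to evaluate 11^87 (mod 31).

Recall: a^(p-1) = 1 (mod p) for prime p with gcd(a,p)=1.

Step 1: Since 31 is prime, by Fermat's Little Theorem: 11^30 = 1 (mod 31).
Step 2: Reduce exponent: 87 mod 30 = 27.
Step 3: So 11^87 = 11^27 (mod 31).
Step 4: 11^27 mod 31 = 15.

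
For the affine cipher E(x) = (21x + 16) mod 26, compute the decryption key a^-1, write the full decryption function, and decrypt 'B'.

Step 1: Find a^-1, the modular inverse of 21 mod 26.
Step 2: We need 21 * a^-1 = 1 (mod 26).
Step 3: 21 * 5 = 105 = 4 * 26 + 1, so a^-1 = 5.
Step 4: D(y) = 5(y - 16) mod 26.
Step 5: Apply to 'B' (y = 1): D(1) = 5 * (1 - 16) mod 26 = 5 * -15 mod 26 = 3 -> 'D'.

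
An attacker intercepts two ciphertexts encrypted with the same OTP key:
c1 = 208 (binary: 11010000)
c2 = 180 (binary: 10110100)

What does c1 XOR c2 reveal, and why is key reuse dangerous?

Step 1: c1 XOR c2 = (m1 XOR k) XOR (m2 XOR k).
Step 2: By XOR associativity/commutativity: = m1 XOR m2 XOR k XOR k = m1 XOR m2.
Step 3: 11010000 XOR 10110100 = 01100100 = 100.
Step 4: The key cancels out! An attacker learns m1 XOR m2 = 100, revealing the relationship between plaintexts.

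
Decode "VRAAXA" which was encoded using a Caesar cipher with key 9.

Step 1: Reverse the shift by subtracting 9 from each letter position.
  V (position 21) -> position (21-9) mod 26 = 12 -> M
  R (position 17) -> position (17-9) mod 26 = 8 -> I
  A (position 0) -> position (0-9) mod 26 = 17 -> R
  A (position 0) -> position (0-9) mod 26 = 17 -> R
  X (position 23) -> position (23-9) mod 26 = 14 -> O
  A (position 0) -> position (0-9) mod 26 = 17 -> R
Decrypted message: MIRROR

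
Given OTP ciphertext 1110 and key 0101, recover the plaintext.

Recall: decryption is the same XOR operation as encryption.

Step 1: XOR ciphertext with key:
  Ciphertext: 1110
  Key:        0101
  XOR:        1011
Step 2: Plaintext = 1011 = 11 in decimal.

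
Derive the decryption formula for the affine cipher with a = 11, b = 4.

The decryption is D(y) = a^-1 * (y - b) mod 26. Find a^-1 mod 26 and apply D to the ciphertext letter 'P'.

Step 1: Find a^-1, the modular inverse of 11 mod 26.
Step 2: We need 11 * a^-1 = 1 (mod 26).
Step 3: 11 * 19 = 209 = 8 * 26 + 1, so a^-1 = 19.
Step 4: D(y) = 19(y - 4) mod 26.
Step 5: Apply to 'P' (y = 15): D(15) = 19 * (15 - 4) mod 26 = 19 * 11 mod 26 = 1 -> 'B'.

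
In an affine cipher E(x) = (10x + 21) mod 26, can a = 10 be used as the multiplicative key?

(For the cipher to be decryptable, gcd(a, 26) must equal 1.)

Step 1: Compute gcd(10, 26).
Step 2: gcd(10, 26) = 2.
Since gcd = 2 != 1, 10 shares a common factor with 26, so it cannot be used.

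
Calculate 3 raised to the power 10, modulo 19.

Step 1: Compute 3^10 mod 19 step by step, reducing modulo 19 at each step.
  3^1 mod 19 = 3
  3^2 mod 19 = (3 * 3) mod 19 = 9
  3^3 mod 19 = (9 * 3) mod 19 = 8
  3^4 mod 19 = (8 * 3) mod 19 = 5
  3^5 mod 19 = (5 * 3) mod 19 = 15
  3^6 mod 19 = (15 * 3) mod 19 = 7
  3^7 mod 19 = (7 * 3) mod 19 = 2
  3^8 mod 19 = (2 * 3) mod 19 = 6
  3^9 mod 19 = (6 * 3) mod 19 = 18
  3^10 mod 19 = (18 * 3) mod 19 = 16
Step 2: Result = 16.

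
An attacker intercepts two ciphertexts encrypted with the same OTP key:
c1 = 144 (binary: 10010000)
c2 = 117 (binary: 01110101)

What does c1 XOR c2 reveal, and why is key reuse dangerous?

Step 1: c1 XOR c2 = (m1 XOR k) XOR (m2 XOR k).
Step 2: By XOR associativity/commutativity: = m1 XOR m2 XOR k XOR k = m1 XOR m2.
Step 3: 10010000 XOR 01110101 = 11100101 = 229.
Step 4: The key cancels out! An attacker learns m1 XOR m2 = 229, revealing the relationship between plaintexts.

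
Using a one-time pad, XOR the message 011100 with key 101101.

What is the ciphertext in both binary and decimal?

Step 1: Write out the XOR operation bit by bit:
  Message: 011100
  Key:     101101
  XOR:     110001
Step 2: Convert to decimal: 110001 = 49.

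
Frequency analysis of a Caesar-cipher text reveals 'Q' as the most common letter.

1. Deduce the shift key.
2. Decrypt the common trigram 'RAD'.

Step 1: In English, 'E' is the most frequent letter (12.7%).
Step 2: The most frequent ciphertext letter is 'Q' (position 16).
Step 3: Shift = (16 - 4) mod 26 = 12.
Step 4: Decrypt 'RAD' by shifting back 12:
  R -> F
  A -> O
  D -> R
Step 5: 'RAD' decrypts to 'FOR'.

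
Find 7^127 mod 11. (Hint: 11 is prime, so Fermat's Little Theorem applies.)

Step 1: Since 11 is prime, by Fermat's Little Theorem: 7^10 = 1 (mod 11).
Step 2: Reduce exponent: 127 mod 10 = 7.
Step 3: So 7^127 = 7^7 (mod 11).
Step 4: 7^7 mod 11 = 6.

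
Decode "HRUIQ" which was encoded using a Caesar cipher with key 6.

Step 1: Reverse the shift by subtracting 6 from each letter position.
  H (position 7) -> position (7-6) mod 26 = 1 -> B
  R (position 17) -> position (17-6) mod 26 = 11 -> L
  U (position 20) -> position (20-6) mod 26 = 14 -> O
  I (position 8) -> position (8-6) mod 26 = 2 -> C
  Q (position 16) -> position (16-6) mod 26 = 10 -> K
Decrypted message: BLOCK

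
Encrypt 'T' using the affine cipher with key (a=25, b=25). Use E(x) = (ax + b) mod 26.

Step 1: Convert 'T' to number: x = 19.
Step 2: E(19) = (25 * 19 + 25) mod 26 = 500 mod 26 = 6.
Step 3: Convert 6 back to letter: G.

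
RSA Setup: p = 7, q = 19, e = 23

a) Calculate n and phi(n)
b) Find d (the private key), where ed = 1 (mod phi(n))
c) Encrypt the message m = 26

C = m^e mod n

Step 1: n = 7 * 19 = 133.
Step 2: phi(n) = (7-1)(19-1) = 6 * 18 = 108.
Step 3: Find d = 23^(-1) mod 108 = 47.
  Verify: 23 * 47 = 1081 = 1 (mod 108).
Step 4: C = 26^23 mod 133 = 87.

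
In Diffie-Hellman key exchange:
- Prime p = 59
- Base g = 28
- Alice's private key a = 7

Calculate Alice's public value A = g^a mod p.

Step 1: A = g^a mod p = 28^7 mod 59.
  28^1 mod 59 = 28
  28^2 mod 59 = (28 * 28) mod 59 = 17
  28^3 mod 59 = (17 * 28) mod 59 = 4
  28^4 mod 59 = (4 * 28) mod 59 = 53
  28^5 mod 59 = (53 * 28) mod 59 = 9
  28^6 mod 59 = (9 * 28) mod 59 = 16
  28^7 mod 59 = (16 * 28) mod 59 = 35
Result: A = 35.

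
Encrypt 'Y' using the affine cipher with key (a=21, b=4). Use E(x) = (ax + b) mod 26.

Step 1: Convert 'Y' to number: x = 24.
Step 2: E(24) = (21 * 24 + 4) mod 26 = 508 mod 26 = 14.
Step 3: Convert 14 back to letter: O.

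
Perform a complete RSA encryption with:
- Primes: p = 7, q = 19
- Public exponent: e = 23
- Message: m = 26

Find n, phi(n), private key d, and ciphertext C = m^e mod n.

Step 1: n = 7 * 19 = 133.
Step 2: phi(n) = (7-1)(19-1) = 6 * 18 = 108.
Step 3: Find d = 23^(-1) mod 108 = 47.
  Verify: 23 * 47 = 1081 = 1 (mod 108).
Step 4: C = 26^23 mod 133 = 87.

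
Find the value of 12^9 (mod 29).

Step 1: Compute 12^9 mod 29 step by step, reducing modulo 29 at each step.
  12^1 mod 29 = 12
  12^2 mod 29 = (12 * 12) mod 29 = 28
  12^3 mod 29 = (28 * 12) mod 29 = 17
  12^4 mod 29 = (17 * 12) mod 29 = 1
  12^5 mod 29 = (1 * 12) mod 29 = 12
  12^6 mod 29 = (12 * 12) mod 29 = 28
  12^7 mod 29 = (28 * 12) mod 29 = 17
  12^8 mod 29 = (17 * 12) mod 29 = 1
  12^9 mod 29 = (1 * 12) mod 29 = 12
Step 2: Result = 12.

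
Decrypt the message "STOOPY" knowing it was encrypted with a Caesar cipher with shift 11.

Step 1: Reverse the shift by subtracting 11 from each letter position.
  S (position 18) -> position (18-11) mod 26 = 7 -> H
  T (position 19) -> position (19-11) mod 26 = 8 -> I
  O (position 14) -> position (14-11) mod 26 = 3 -> D
  O (position 14) -> position (14-11) mod 26 = 3 -> D
  P (position 15) -> position (15-11) mod 26 = 4 -> E
  Y (position 24) -> position (24-11) mod 26 = 13 -> N
Decrypted message: HIDDEN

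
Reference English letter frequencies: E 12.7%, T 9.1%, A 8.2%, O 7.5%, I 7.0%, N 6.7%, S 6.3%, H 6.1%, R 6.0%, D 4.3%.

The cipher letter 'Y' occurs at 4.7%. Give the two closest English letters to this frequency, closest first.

Step 1: Observed frequency of 'Y' is 4.7%.
Step 2: Compute distances to each reference frequency and sort:
  D (4.3%): difference = 0.4% <-- BEST
  R (6.0%): difference = 1.3% <-- RUNNER-UP
  H (6.1%): difference = 1.4%
  S (6.3%): difference = 1.6%
  N (6.7%): difference = 2.0%
Step 3: Most likely is 'D' (4.3%, diff 0.4%); second most likely is 'R' (6.0%, diff 1.3%).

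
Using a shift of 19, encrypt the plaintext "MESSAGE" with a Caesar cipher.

Step 1: For each letter, shift forward by 19 positions (mod 26).
  M (position 12) -> position (12+19) mod 26 = 5 -> F
  E (position 4) -> position (4+19) mod 26 = 23 -> X
  S (position 18) -> position (18+19) mod 26 = 11 -> L
  S (position 18) -> position (18+19) mod 26 = 11 -> L
  A (position 0) -> position (0+19) mod 26 = 19 -> T
  G (position 6) -> position (6+19) mod 26 = 25 -> Z
  E (position 4) -> position (4+19) mod 26 = 23 -> X
Result: FXLLTZX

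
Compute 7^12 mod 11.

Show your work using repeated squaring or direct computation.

Step 1: Compute 7^12 mod 11 step by step, reducing modulo 11 at each step.
  7^1 mod 11 = 7
  7^2 mod 11 = (7 * 7) mod 11 = 5
  7^3 mod 11 = (5 * 7) mod 11 = 2
  7^4 mod 11 = (2 * 7) mod 11 = 3
  7^5 mod 11 = (3 * 7) mod 11 = 10
  7^6 mod 11 = (10 * 7) mod 11 = 4
  7^7 mod 11 = (4 * 7) mod 11 = 6
  7^8 mod 11 = (6 * 7) mod 11 = 9
  7^9 mod 11 = (9 * 7) mod 11 = 8
  7^10 mod 11 = (8 * 7) mod 11 = 1
  7^11 mod 11 = (1 * 7) mod 11 = 7
  7^12 mod 11 = (7 * 7) mod 11 = 5
Step 2: Result = 5.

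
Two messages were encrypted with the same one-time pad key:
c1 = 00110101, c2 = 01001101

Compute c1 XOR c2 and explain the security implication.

Step 1: c1 XOR c2 = (m1 XOR k) XOR (m2 XOR k).
Step 2: By XOR associativity/commutativity: = m1 XOR m2 XOR k XOR k = m1 XOR m2.
Step 3: 00110101 XOR 01001101 = 01111000 = 120.
Step 4: The key cancels out! An attacker learns m1 XOR m2 = 120, revealing the relationship between plaintexts.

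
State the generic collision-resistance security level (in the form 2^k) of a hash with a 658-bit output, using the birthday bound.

Step 1: The birthday paradox gives collision probability ~50% after sqrt(2^n) = 2^(n/2) hashes.
Step 2: For 658-bit output: 2^(658/2) = 2^329.
Step 3: Approximately 2^329 hash computations needed.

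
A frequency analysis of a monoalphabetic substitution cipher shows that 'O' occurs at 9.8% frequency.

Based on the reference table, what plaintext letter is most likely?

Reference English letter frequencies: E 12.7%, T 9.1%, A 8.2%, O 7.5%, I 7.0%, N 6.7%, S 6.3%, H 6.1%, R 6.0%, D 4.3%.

Step 1: The observed frequency is 9.8%.
Step 2: Compare with English frequencies:
  E: 12.7% (difference: 2.9%)
  T: 9.1% (difference: 0.7%) <-- closest
  A: 8.2% (difference: 1.6%)
  O: 7.5% (difference: 2.3%)
  I: 7.0% (difference: 2.8%)
  N: 6.7% (difference: 3.1%)
  S: 6.3% (difference: 3.5%)
  H: 6.1% (difference: 3.7%)
  R: 6.0% (difference: 3.8%)
  D: 4.3% (difference: 5.5%)
Step 3: 'O' most likely represents 'T' (frequency 9.1%).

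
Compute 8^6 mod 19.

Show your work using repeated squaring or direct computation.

Step 1: Compute 8^6 mod 19 step by step, reducing modulo 19 at each step.
  8^1 mod 19 = 8
  8^2 mod 19 = (8 * 8) mod 19 = 7
  8^3 mod 19 = (7 * 8) mod 19 = 18
  8^4 mod 19 = (18 * 8) mod 19 = 11
  8^5 mod 19 = (11 * 8) mod 19 = 12
  8^6 mod 19 = (12 * 8) mod 19 = 1
Step 2: Result = 1.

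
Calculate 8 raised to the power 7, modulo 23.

Step 1: Compute 8^7 mod 23 step by step, reducing modulo 23 at each step.
  8^1 mod 23 = 8
  8^2 mod 23 = (8 * 8) mod 23 = 18
  8^3 mod 23 = (18 * 8) mod 23 = 6
  8^4 mod 23 = (6 * 8) mod 23 = 2
  8^5 mod 23 = (2 * 8) mod 23 = 16
  8^6 mod 23 = (16 * 8) mod 23 = 13
  8^7 mod 23 = (13 * 8) mod 23 = 12
Step 2: Result = 12.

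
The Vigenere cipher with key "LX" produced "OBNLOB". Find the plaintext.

Step 1: Extend key: LXLXLX
Step 2: Decrypt each letter (c - k) mod 26:
  O(14) - L(11) = (14-11) mod 26 = 3 = D
  B(1) - X(23) = (1-23) mod 26 = 4 = E
  N(13) - L(11) = (13-11) mod 26 = 2 = C
  L(11) - X(23) = (11-23) mod 26 = 14 = O
  O(14) - L(11) = (14-11) mod 26 = 3 = D
  B(1) - X(23) = (1-23) mod 26 = 4 = E
Plaintext: DECODE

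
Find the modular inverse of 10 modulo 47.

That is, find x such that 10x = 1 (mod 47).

Step 1: We need x such that 10 * x = 1 (mod 47).
Step 2: Using the extended Euclidean algorithm or trial:
  10 * 33 = 330 = 7 * 47 + 1.
Step 3: Since 330 mod 47 = 1, the inverse is x = 33.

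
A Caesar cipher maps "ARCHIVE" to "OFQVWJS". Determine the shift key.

Step 1: Compare first letters: A (position 0) -> O (position 14).
Step 2: Shift = (14 - 0) mod 26 = 14.
The shift value is 14.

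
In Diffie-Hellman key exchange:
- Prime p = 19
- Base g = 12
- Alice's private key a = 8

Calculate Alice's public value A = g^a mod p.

Step 1: A = g^a mod p = 12^8 mod 19.
  12^1 mod 19 = 12
  12^2 mod 19 = (12 * 12) mod 19 = 11
  12^3 mod 19 = (11 * 12) mod 19 = 18
  12^4 mod 19 = (18 * 12) mod 19 = 7
  12^5 mod 19 = (7 * 12) mod 19 = 8
  12^6 mod 19 = (8 * 12) mod 19 = 1
  12^7 mod 19 = (1 * 12) mod 19 = 12
  12^8 mod 19 = (12 * 12) mod 19 = 11
Result: A = 11.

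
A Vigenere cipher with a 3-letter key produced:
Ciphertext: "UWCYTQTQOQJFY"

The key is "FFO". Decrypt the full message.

Step 1: Key 'FFO' has length 3. Extended key: FFOFFOFFOFFOF
Step 2: Decrypt each position:
  U(20) - F(5) = 15 = P
  W(22) - F(5) = 17 = R
  C(2) - O(14) = 14 = O
  Y(24) - F(5) = 19 = T
  T(19) - F(5) = 14 = O
  Q(16) - O(14) = 2 = C
  T(19) - F(5) = 14 = O
  Q(16) - F(5) = 11 = L
  O(14) - O(14) = 0 = A
  Q(16) - F(5) = 11 = L
  J(9) - F(5) = 4 = E
  F(5) - O(14) = 17 = R
  Y(24) - F(5) = 19 = T
Plaintext: PROTOCOLALERT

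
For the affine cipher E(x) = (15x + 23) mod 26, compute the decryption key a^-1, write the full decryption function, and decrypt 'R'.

Step 1: Find a^-1, the modular inverse of 15 mod 26.
Step 2: We need 15 * a^-1 = 1 (mod 26).
Step 3: 15 * 7 = 105 = 4 * 26 + 1, so a^-1 = 7.
Step 4: D(y) = 7(y - 23) mod 26.
Step 5: Apply to 'R' (y = 17): D(17) = 7 * (17 - 23) mod 26 = 7 * -6 mod 26 = 10 -> 'K'.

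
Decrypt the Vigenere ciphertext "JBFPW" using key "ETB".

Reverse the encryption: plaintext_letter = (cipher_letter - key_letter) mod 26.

Step 1: Extend key: ETBET
Step 2: Decrypt each letter (c - k) mod 26:
  J(9) - E(4) = (9-4) mod 26 = 5 = F
  B(1) - T(19) = (1-19) mod 26 = 8 = I
  F(5) - B(1) = (5-1) mod 26 = 4 = E
  P(15) - E(4) = (15-4) mod 26 = 11 = L
  W(22) - T(19) = (22-19) mod 26 = 3 = D
Plaintext: FIELD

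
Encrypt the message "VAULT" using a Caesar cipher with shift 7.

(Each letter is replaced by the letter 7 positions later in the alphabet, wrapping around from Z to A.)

Step 1: For each letter, shift forward by 7 positions (mod 26).
  V (position 21) -> position (21+7) mod 26 = 2 -> C
  A (position 0) -> position (0+7) mod 26 = 7 -> H
  U (position 20) -> position (20+7) mod 26 = 1 -> B
  L (position 11) -> position (11+7) mod 26 = 18 -> S
  T (position 19) -> position (19+7) mod 26 = 0 -> A
Result: CHBSA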